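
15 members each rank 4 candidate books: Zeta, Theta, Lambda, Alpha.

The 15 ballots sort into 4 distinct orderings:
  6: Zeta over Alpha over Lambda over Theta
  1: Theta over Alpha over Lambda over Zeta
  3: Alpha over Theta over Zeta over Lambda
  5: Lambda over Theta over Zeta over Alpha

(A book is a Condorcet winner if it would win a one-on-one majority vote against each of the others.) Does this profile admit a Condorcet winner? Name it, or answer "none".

Pairwise majorities:
Zeta vs Theta: Theta wins 9–6.
Zeta vs Lambda: Zeta, 9–6.
Zeta vs Alpha: Zeta, 11–4.
Theta vs Lambda: Lambda wins 11–4.
Theta vs Alpha: Alpha, 9–6.
Lambda–Alpha: Alpha 10–5.
Each book drops at least one matchup (Zeta loses to Theta; Theta loses to Lambda; Lambda loses to Zeta; Alpha loses to Zeta); the cycle Zeta → Lambda → Theta → Zeta rules out a Condorcet winner.

none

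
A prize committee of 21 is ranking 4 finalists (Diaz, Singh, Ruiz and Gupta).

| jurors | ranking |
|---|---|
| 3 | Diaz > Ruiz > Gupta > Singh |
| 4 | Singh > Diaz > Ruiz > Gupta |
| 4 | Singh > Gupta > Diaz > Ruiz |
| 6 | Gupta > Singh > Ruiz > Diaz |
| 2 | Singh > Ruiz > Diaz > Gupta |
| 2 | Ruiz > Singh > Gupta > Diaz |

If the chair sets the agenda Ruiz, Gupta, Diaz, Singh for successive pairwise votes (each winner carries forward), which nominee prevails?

Singh

Round 1: Ruiz vs Gupta — 11–10, Ruiz advances.
Round 2: Ruiz vs Diaz — 10–11, Diaz advances.
Round 3: Diaz vs Singh — 3–18, Singh advances.
The agenda winner is Singh.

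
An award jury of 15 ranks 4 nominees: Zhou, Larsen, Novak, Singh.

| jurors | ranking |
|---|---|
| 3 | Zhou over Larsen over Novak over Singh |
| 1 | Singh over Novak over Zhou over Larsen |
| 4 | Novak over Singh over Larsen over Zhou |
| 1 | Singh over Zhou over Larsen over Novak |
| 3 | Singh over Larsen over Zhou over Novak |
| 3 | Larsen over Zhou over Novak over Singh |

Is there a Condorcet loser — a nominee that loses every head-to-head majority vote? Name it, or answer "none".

none

Pairwise majorities:
Zhou vs Larsen: Larsen wins 10–5.
Zhou vs Novak: Zhou, 10–5.
Zhou vs Singh: Singh, 9–6.
Larsen vs Novak: Larsen wins 10–5.
Larsen–Singh: Singh 9–6.
Novak vs Singh: Novak, 10–5.
Each nominee has at least one pairwise win (Zhou beats Novak; Larsen beats Zhou; Novak beats Singh; Singh beats Zhou) — no Condorcet loser.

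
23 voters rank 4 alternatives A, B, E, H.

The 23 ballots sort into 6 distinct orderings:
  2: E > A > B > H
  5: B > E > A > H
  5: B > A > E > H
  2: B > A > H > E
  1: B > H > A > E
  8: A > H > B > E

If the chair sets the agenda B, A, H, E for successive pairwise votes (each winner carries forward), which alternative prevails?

Round 1: B vs A — 13–10, B advances.
Round 2: B vs H — 15–8, B advances.
Round 3: B vs E — 21–2, B advances.
B survives the agenda.

B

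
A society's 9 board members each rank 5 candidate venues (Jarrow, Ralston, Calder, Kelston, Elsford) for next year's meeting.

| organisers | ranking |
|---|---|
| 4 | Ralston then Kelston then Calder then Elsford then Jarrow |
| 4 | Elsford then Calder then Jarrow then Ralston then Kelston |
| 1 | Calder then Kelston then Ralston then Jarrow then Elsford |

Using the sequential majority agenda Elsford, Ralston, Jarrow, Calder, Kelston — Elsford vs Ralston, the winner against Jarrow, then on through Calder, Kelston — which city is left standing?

Calder

Round 1: Elsford vs Ralston — 4–5, Ralston advances.
Round 2: Ralston vs Jarrow — 5–4, Ralston advances.
Round 3: Ralston vs Calder — 4–5, Calder advances.
Round 4: Calder vs Kelston — 5–4, Calder advances.
Calder survives the agenda.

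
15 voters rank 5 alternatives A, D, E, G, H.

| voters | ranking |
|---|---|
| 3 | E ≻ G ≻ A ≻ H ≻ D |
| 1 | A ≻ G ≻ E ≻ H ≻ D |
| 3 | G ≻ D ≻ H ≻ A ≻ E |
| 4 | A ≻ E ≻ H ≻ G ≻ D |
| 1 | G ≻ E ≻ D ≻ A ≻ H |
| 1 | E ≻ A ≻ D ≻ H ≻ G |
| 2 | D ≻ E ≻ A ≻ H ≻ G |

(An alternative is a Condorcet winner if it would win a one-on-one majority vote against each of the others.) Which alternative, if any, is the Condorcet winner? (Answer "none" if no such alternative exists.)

Check each pair by majority over 15 ballots:
A–D: A 9–6.
A vs E: A, 8–7.
A vs G: A wins 8–7.
A–H: A 12–3.
D–E: E 10–5.
D vs G: G wins 12–3.
D–H: H 8–7.
E–G: E 10–5.
E vs H: E, 12–3.
G–H: G 8–7.
A wins every pairwise contest, so A is the Condorcet winner.

A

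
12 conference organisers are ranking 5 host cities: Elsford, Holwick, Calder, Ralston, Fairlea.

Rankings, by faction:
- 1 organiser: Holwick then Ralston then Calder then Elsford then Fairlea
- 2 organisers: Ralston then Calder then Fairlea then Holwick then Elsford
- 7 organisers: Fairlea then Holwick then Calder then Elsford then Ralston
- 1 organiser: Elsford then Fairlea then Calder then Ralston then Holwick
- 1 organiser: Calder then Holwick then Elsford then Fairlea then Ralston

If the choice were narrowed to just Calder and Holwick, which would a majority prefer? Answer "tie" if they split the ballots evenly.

Ballots ranking Calder above Holwick: 2 + 1 + 1 = 4.
Ballots ranking Holwick above Calder: 12 − 4 = 8.
Holwick wins the head-to-head 8–4.

Holwick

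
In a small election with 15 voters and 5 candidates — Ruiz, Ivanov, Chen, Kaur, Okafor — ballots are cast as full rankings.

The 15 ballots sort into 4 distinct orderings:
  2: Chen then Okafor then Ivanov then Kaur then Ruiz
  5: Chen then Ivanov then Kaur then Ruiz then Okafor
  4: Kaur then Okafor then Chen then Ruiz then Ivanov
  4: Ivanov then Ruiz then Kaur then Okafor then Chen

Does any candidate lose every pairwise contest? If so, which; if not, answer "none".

Head-to-head results (15 voters):
Ruiz vs Ivanov: Ivanov, 11–4.
Ruiz vs Chen: Chen wins 11–4.
Ruiz vs Kaur: 4 to 11, Kaur.
Ruiz vs Okafor: 5+4 = 9 for Ruiz, 6 for Okafor — Ruiz by 9–6.
Ivanov vs Chen: Ivanov is ranked higher on 4 ballots, Chen on 11. Chen wins 11–4.
Ivanov vs Kaur: Ivanov wins 11–4.
Ivanov vs Okafor: Ivanov, 9–6.
Chen vs Kaur: Kaur, 8–7.
Chen vs Okafor: Okafor wins 8–7.
Kaur vs Okafor: Kaur preferred on 5+4+4 = 13 ballots; Kaur wins 13–2.
Every candidate wins at least one matchup (Ruiz beats Okafor; Ivanov beats Ruiz; Chen beats Ruiz; Kaur beats Ruiz; Okafor beats Chen), so there is no Condorcet loser.

none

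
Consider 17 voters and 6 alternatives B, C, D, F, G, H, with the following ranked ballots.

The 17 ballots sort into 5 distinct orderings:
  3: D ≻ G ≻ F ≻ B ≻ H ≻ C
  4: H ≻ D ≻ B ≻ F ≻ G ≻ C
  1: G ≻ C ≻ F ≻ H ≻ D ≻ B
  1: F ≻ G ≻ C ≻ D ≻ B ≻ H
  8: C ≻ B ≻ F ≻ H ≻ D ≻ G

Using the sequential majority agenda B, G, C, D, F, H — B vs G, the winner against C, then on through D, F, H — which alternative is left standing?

C

Round 1: B vs G — 12–5, B advances.
Round 2: B vs C — 7–10, C advances.
Round 3: C vs D — 10–7, C advances.
Round 4: C vs F — 9–8, C advances.
Round 5: C vs H — 10–7, C advances.
The agenda winner is C.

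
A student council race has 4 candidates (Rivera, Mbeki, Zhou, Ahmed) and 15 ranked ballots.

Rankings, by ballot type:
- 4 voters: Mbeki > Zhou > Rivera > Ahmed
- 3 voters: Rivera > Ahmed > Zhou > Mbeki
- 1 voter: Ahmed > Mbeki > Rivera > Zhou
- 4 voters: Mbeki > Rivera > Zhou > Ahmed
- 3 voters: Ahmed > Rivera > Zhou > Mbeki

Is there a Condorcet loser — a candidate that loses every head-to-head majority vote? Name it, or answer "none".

Ahmed

Pairwise majorities:
Rivera vs Mbeki: Rivera preferred on 3+3 = 6 ballots; Mbeki wins 9–6.
Rivera vs Zhou: Rivera wins 11–4.
Rivera–Ahmed: Rivera 11–4.
Mbeki vs Zhou: Mbeki preferred on 4+1+4 = 9 ballots; Mbeki wins 9–6.
Mbeki vs Ahmed: 4+4 = 8 for Mbeki, 7 for Ahmed — Mbeki by 8–7.
Zhou vs Ahmed: 8 to 7, Zhou.
Ahmed loses to every other candidate — it is the Condorcet loser.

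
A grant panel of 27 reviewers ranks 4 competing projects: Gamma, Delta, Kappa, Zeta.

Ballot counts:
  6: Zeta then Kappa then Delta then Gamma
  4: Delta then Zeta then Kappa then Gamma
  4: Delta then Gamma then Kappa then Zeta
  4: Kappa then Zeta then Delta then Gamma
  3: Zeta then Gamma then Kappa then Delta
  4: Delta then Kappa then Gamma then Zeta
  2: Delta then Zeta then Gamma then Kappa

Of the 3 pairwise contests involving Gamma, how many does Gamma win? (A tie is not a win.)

0

Gamma against each rival (27 reviewers):
Gamma–Delta: Delta 24–3.
Gamma vs Kappa: Gamma preferred on 4+3+2 = 9 ballots; Kappa wins 18–9.
Gamma vs Zeta: Gamma is ranked higher on 4+4 = 8 ballots, Zeta on 19. Zeta wins 19–8.
Gamma beats no one; loses to Delta, Kappa, Zeta — 0 pairwise wins.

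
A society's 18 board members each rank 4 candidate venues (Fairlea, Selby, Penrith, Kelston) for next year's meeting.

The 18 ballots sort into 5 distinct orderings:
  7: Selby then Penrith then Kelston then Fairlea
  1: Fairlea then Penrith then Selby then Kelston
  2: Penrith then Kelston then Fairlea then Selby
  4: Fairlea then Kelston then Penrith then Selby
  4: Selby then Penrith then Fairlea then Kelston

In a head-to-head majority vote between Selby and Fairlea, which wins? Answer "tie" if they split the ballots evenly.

Ballots ranking Selby above Fairlea: 7 + 4 = 11.
Ballots ranking Fairlea above Selby: 18 − 11 = 7.
Selby wins the head-to-head 11–7.

Selby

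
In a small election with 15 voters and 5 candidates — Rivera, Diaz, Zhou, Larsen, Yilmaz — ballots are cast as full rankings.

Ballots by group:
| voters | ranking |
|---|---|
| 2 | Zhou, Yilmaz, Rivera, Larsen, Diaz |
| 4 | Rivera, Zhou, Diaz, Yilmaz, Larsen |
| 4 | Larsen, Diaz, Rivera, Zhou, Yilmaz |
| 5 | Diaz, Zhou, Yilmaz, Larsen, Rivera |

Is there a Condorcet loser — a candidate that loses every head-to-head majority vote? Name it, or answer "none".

none

Head-to-head results (15 voters):
Rivera vs Diaz: 6 to 9, Diaz.
Rivera–Zhou: Rivera 8–7.
Rivera–Larsen: Larsen 9–6.
Rivera vs Yilmaz: Rivera is ranked higher on 4+4 = 8 ballots, Yilmaz on 7. Rivera wins 8–7.
Diaz vs Zhou: 9 to 6, Diaz.
Diaz vs Larsen: Diaz, 9–6.
Diaz vs Yilmaz: Diaz preferred on 4+4+5 = 13 ballots; Diaz wins 13–2.
Zhou vs Larsen: Zhou, 11–4.
Zhou vs Yilmaz: Zhou preferred on 2+4+4+5 = 15 ballots; Zhou wins 15–0.
Larsen vs Yilmaz: Yilmaz wins 11–4.
Each candidate has at least one pairwise win (Rivera beats Zhou; Diaz beats Rivera; Zhou beats Larsen; Larsen beats Rivera; Yilmaz beats Larsen) — no Condorcet loser.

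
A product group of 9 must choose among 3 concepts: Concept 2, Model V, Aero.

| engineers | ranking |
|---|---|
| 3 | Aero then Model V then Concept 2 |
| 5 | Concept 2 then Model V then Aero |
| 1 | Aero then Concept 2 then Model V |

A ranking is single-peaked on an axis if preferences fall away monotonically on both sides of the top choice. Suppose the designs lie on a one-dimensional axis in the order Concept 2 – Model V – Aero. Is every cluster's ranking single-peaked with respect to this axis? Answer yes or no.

no

Axis positions: Concept 2=1, Model V=2, Aero=3.
Cluster 1 (peak Aero at position 3): ranking walks positions 3-2-1, expanding outward from the peak — single-peaked.
Cluster 2 (peak Concept 2 at position 1): ranking walks positions 1-2-3, expanding outward from the peak — single-peaked.
Cluster 3: ranking walks positions 3-1-2; Concept 2 is ranked above Model V even though Model V lies between Concept 2 and the peak Aero on the axis — preferences dip and rise again. Not single-peaked.
Cluster 3 violates single-peakedness, so the profile is not single-peaked on this axis.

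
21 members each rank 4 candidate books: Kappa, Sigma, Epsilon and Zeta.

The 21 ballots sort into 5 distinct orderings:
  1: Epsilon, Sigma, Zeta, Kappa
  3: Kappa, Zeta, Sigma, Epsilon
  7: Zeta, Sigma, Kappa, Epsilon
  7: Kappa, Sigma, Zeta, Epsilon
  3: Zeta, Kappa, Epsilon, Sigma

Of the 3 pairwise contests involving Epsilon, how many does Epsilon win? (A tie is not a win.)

0

Epsilon against each rival (21 members):
Epsilon vs Kappa: Kappa, 20–1.
Epsilon–Sigma: Sigma 17–4.
Epsilon–Zeta: Zeta 20–1.
Epsilon beats no one; loses to Kappa, Sigma, Zeta — 0 pairwise wins.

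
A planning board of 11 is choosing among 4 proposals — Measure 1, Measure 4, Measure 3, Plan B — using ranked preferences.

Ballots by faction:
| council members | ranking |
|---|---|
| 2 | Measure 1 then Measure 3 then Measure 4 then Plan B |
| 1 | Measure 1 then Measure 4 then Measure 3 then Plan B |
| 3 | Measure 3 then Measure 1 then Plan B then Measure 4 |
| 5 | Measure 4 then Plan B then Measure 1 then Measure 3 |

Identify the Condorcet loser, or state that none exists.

Pairwise majorities:
Measure 1 vs Measure 4: 2+1+3 = 6 for Measure 1, 5 for Measure 4 — Measure 1 by 6–5.
Measure 1 vs Measure 3: Measure 1 is ranked higher on 2+1+5 = 8 ballots, Measure 3 on 3. Measure 1 wins 8–3.
Measure 1 vs Plan B: 2+1+3 = 6 for Measure 1, 5 for Plan B — Measure 1 by 6–5.
Measure 4 vs Measure 3: Measure 4 wins 6–5.
Measure 4 vs Plan B: Measure 4, 8–3.
Measure 3 vs Plan B: Measure 3 wins 6–5.
Plan B loses to every other option — it is the Condorcet loser.

Plan B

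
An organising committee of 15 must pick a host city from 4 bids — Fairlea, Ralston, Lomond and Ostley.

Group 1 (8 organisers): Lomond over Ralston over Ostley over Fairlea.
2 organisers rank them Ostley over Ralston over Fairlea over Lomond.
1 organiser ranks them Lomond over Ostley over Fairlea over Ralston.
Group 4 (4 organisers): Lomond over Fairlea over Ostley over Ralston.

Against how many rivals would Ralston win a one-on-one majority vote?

Ralston against each rival (15 organisers):
Ralston vs Fairlea: Ralston wins 10–5.
Ralston vs Lomond: Lomond, 13–2.
Ralston vs Ostley: 8 to 7, Ralston.
Ralston beats Fairlea, Ostley; loses to Lomond — 2 pairwise wins.

2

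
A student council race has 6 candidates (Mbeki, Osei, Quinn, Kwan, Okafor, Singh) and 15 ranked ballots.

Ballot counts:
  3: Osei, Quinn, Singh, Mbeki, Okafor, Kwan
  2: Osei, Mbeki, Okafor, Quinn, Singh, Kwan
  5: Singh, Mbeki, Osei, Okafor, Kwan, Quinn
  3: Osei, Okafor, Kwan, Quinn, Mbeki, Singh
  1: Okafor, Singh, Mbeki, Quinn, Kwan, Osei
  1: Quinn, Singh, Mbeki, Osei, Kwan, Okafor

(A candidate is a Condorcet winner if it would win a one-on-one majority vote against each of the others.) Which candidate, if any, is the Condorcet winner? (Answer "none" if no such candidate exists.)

Osei

Head-to-head results (15 voters):
Mbeki vs Osei: Osei, 8–7.
Mbeki vs Quinn: Mbeki wins 8–7.
Mbeki vs Kwan: Mbeki, 12–3.
Mbeki–Okafor: Mbeki 11–4.
Mbeki vs Singh: Singh wins 10–5.
Osei vs Quinn: Osei, 13–2.
Osei–Kwan: Osei 14–1.
Osei–Okafor: Osei 14–1.
Osei vs Singh: Osei, 8–7.
Quinn–Kwan: Kwan 8–7.
Quinn–Okafor: Okafor 11–4.
Quinn vs Singh: Quinn, 9–6.
Kwan vs Okafor: Okafor wins 14–1.
Kwan vs Singh: Singh, 12–3.
Okafor vs Singh: Singh, 9–6.
Osei wins every pairwise contest, so Osei is the Condorcet winner.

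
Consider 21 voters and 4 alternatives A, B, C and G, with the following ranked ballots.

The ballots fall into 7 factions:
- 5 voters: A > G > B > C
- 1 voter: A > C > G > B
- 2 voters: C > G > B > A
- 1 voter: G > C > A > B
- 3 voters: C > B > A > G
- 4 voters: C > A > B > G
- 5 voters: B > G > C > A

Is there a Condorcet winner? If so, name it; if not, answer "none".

none

Check each pair by majority over 21 ballots:
A vs B: A preferred on 5+1+1+4 = 11 ballots; A wins 11–10.
A vs C: 6 to 15, C.
A vs G: 5+1+3+4 = 13 for A, 8 for G — A by 13–8.
B vs C: 10 to 11, C.
B vs G: 12 to 9, B.
C vs G: C preferred on 1+2+3+4 = 10 ballots; G wins 11–10.
No alternative is unbeaten: A loses to C; B loses to A; C loses to G; G loses to A. In particular A > G > C > A is a majority cycle — no Condorcet winner exists.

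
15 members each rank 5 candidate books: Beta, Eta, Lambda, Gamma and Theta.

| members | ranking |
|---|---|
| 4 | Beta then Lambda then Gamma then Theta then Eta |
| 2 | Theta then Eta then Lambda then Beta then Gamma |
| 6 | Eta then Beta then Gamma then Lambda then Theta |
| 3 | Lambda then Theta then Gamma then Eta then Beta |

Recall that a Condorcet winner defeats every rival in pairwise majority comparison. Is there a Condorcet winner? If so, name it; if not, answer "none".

Pairwise majorities:
Beta vs Eta: 4 to 11, Eta.
Beta vs Lambda: 4+6 = 10 for Beta, 5 for Lambda — Beta by 10–5.
Beta vs Gamma: 12 to 3, Beta.
Beta vs Theta: Beta preferred on 4+6 = 10 ballots; Beta wins 10–5.
Eta vs Lambda: 2+6 = 8 for Eta, 7 for Lambda — Eta by 8–7.
Eta vs Gamma: 8 to 7, Eta.
Eta vs Theta: 6 to 9, Theta.
Lambda vs Gamma: 4+2+3 = 9 for Lambda, 6 for Gamma — Lambda by 9–6.
Lambda vs Theta: Lambda preferred on 4+6+3 = 13 ballots; Lambda wins 13–2.
Gamma vs Theta: Gamma is ranked higher on 4+6 = 10 ballots, Theta on 5. Gamma wins 10–5.
Every book loses at least once (Beta loses to Eta; Eta loses to Theta; Lambda loses to Beta; Gamma loses to Beta; Theta loses to Beta). The majority relation contains the cycle Beta > Theta > Eta > Beta, so there is no Condorcet winner.

none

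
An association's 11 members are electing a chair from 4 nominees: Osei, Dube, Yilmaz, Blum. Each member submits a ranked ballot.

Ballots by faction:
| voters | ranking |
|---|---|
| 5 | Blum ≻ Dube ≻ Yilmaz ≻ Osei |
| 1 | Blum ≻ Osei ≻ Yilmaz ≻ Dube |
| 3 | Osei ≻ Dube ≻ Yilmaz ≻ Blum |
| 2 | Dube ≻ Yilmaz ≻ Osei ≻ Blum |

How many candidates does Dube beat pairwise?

2

Dube against each rival (11 voters):
Dube vs Osei: 7 to 4, Dube.
Dube vs Yilmaz: 10 to 1, Dube.
Dube vs Blum: Blum, 6–5.
Dube beats Osei, Yilmaz; loses to Blum — 2 pairwise wins.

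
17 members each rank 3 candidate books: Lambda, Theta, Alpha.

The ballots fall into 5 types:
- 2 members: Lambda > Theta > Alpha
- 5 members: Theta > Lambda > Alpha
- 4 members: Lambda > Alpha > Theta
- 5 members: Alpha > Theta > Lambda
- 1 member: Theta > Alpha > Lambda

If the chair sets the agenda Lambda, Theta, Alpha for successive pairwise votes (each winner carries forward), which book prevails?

Round 1: Lambda vs Theta — 6–11, Theta advances.
Round 2: Theta vs Alpha — 8–9, Alpha advances.
The agenda winner is Alpha.

Alpha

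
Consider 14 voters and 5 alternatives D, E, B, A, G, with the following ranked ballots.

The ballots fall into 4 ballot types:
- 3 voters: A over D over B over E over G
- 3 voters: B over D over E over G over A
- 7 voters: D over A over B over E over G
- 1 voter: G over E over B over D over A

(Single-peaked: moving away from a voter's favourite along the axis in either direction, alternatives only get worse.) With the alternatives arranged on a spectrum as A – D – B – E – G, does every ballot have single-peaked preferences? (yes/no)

Axis positions: A=1, D=2, B=3, E=4, G=5.
Ballot type 1 (peak A at position 1): ranking walks positions 1-2-3-4-5, expanding outward from the peak — single-peaked.
Ballot type 2 (peak B at position 3): ranking walks positions 3-2-4-5-1, expanding outward from the peak — single-peaked.
Ballot type 3 (peak D at position 2): ranking walks positions 2-1-3-4-5, expanding outward from the peak — single-peaked.
Ballot type 4 (peak G at position 5): ranking walks positions 5-4-3-2-1, expanding outward from the peak — single-peaked.
Every ranking is single-peaked on this axis.

yes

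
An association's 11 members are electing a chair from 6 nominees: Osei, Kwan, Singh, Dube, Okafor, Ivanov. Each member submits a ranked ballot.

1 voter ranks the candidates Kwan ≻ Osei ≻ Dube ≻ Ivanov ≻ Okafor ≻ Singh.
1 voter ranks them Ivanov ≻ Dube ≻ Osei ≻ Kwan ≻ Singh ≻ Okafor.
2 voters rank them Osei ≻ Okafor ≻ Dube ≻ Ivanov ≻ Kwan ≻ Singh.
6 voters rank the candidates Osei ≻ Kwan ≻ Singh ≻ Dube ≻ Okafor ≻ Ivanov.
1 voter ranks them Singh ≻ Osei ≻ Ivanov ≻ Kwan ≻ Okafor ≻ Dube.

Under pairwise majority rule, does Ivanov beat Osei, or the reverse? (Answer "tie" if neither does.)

Osei

Ballots ranking Ivanov above Osei: 1.
Ballots ranking Osei above Ivanov: 11 − 1 = 10.
Osei wins the head-to-head 10–1.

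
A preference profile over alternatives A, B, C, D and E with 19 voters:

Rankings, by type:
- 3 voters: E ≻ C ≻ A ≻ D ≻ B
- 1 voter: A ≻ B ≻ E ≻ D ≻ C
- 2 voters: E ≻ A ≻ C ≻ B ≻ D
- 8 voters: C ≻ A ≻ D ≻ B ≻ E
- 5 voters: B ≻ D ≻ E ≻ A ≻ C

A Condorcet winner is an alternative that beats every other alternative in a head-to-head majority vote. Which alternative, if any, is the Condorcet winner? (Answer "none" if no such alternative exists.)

none

Pairwise majorities:
A vs B: 14 to 5, A.
A vs C: 1+2+5 = 8 for A, 11 for C — C by 11–8.
A vs D: 3+1+2+8 = 14 for A, 5 for D — A by 14–5.
A vs E: 9 to 10, E.
B vs C: B is ranked higher on 1+5 = 6 ballots, C on 13. C wins 13–6.
B vs D: 8 to 11, D.
B vs E: 1+8+5 = 14 for B, 5 for E — B by 14–5.
C vs D: C is ranked higher on 3+2+8 = 13 ballots, D on 6. C wins 13–6.
C vs E: 8 to 11, E.
D vs E: 13 to 6, D.
No alternative is unbeaten: A loses to C; B loses to A; C loses to E; D loses to A; E loses to B. In particular A > B > E > A is a majority cycle — no Condorcet winner exists.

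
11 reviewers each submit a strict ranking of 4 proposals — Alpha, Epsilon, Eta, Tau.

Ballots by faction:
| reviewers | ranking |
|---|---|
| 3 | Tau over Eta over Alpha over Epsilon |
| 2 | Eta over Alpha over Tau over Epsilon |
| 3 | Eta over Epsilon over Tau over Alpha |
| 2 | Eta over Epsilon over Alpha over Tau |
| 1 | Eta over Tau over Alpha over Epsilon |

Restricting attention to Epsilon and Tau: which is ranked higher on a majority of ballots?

Ballots ranking Epsilon above Tau: 3 + 2 = 5.
Ballots ranking Tau above Epsilon: 11 − 5 = 6.
Tau wins the head-to-head 6–5.

Tau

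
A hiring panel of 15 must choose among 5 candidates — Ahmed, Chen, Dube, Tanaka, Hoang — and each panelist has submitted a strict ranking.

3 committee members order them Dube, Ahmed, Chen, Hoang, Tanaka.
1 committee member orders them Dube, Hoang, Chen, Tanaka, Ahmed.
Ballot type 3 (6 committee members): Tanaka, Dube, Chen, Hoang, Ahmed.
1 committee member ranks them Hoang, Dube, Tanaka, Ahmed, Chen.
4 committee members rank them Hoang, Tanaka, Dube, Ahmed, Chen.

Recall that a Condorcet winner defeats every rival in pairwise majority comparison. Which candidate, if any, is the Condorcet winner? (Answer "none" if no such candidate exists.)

Check each pair by majority over 15 ballots:
Ahmed vs Chen: Ahmed preferred on 3+1+4 = 8 ballots; Ahmed wins 8–7.
Ahmed–Dube: Dube 15–0.
Ahmed vs Tanaka: 3 for Ahmed, 12 for Tanaka — Tanaka by 12–3.
Ahmed vs Hoang: Hoang, 12–3.
Chen vs Dube: 0 for Chen, 15 for Dube — Dube by 15–0.
Chen–Tanaka: Tanaka 11–4.
Chen vs Hoang: Chen wins 9–6.
Dube vs Tanaka: 3+1+1 = 5 for Dube, 10 for Tanaka — Tanaka by 10–5.
Dube vs Hoang: 10 to 5, Dube.
Tanaka–Hoang: Hoang 9–6.
Every candidate loses at least once (Ahmed loses to Dube; Chen loses to Ahmed; Dube loses to Tanaka; Tanaka loses to Hoang; Hoang loses to Chen). The majority relation contains the cycle Ahmed > Chen > Hoang > Ahmed, so there is no Condorcet winner.

none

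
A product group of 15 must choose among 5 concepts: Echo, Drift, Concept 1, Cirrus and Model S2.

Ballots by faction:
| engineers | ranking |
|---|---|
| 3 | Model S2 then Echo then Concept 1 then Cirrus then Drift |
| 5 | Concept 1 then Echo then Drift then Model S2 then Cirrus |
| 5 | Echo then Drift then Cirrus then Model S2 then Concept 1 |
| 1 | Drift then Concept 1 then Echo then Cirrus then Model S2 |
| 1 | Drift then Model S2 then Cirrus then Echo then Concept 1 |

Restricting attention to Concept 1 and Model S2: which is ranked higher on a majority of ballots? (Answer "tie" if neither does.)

Model S2

Ballots ranking Concept 1 above Model S2: 5 + 1 = 6.
Ballots ranking Model S2 above Concept 1: 15 − 6 = 9.
Model S2 wins the head-to-head 9–6.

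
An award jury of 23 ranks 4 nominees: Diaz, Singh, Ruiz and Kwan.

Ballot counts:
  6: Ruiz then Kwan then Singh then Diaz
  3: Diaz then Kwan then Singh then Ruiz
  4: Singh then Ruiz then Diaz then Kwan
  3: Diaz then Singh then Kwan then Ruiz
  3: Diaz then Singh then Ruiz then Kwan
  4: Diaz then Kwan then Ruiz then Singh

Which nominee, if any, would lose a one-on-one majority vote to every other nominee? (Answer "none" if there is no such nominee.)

Head-to-head results (23 jurors):
Diaz vs Singh: Diaz is ranked higher on 3+3+3+4 = 13 ballots, Singh on 10. Diaz wins 13–10.
Diaz vs Ruiz: Diaz preferred on 3+3+3+4 = 13 ballots; Diaz wins 13–10.
Diaz–Kwan: Diaz 17–6.
Singh vs Ruiz: Singh, 13–10.
Singh vs Kwan: 10 to 13, Kwan.
Ruiz vs Kwan: Ruiz, 13–10.
No nominee is winless: Diaz beats Singh; Singh beats Ruiz; Ruiz beats Kwan; Kwan beats Singh. There is no Condorcet loser.

none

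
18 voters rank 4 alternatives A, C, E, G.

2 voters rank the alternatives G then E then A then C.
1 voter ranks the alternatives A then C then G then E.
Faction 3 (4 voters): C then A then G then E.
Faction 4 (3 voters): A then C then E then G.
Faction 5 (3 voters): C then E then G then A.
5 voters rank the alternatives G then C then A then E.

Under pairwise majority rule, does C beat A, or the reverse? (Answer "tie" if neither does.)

C

Ballots ranking C above A: 4 + 3 + 5 = 12.
Ballots ranking A above C: 18 − 12 = 6.
C wins the head-to-head 12–6.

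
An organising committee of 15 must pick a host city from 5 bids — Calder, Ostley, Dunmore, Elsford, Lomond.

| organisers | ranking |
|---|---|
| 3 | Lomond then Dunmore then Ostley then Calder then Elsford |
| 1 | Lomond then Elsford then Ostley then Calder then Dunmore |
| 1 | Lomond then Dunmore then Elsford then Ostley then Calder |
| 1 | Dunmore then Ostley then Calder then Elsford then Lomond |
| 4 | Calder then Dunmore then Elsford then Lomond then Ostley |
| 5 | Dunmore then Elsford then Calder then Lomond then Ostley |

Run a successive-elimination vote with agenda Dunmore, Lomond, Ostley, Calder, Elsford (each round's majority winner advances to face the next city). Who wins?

Dunmore

Round 1: Dunmore vs Lomond — 10–5, Dunmore advances.
Round 2: Dunmore vs Ostley — 14–1, Dunmore advances.
Round 3: Dunmore vs Calder — 10–5, Dunmore advances.
Round 4: Dunmore vs Elsford — 14–1, Dunmore advances.
Dunmore survives the agenda.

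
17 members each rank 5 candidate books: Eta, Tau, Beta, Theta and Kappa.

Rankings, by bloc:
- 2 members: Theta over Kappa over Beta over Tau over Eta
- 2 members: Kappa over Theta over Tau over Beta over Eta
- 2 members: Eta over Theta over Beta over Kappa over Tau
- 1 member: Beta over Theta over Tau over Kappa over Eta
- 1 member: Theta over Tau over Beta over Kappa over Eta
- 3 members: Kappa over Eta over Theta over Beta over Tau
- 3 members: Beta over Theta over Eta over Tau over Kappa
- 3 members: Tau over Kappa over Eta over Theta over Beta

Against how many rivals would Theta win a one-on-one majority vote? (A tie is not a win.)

4

Theta against each rival (17 members):
Theta–Eta: Theta 9–8.
Theta vs Tau: 14 for Theta, 3 for Tau — Theta by 14–3.
Theta vs Beta: 13 to 4, Theta.
Theta–Kappa: Theta 9–8.
Theta beats Eta, Tau, Beta, Kappa — 4 pairwise wins.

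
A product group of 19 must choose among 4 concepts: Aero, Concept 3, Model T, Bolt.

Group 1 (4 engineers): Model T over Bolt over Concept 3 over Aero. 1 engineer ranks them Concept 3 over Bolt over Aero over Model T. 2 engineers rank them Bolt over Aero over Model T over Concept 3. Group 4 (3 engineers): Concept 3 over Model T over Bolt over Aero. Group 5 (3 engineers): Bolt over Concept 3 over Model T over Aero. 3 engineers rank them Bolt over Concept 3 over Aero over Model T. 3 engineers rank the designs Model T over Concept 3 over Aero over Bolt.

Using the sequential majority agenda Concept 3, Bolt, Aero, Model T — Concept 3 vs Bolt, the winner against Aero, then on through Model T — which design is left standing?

Round 1: Concept 3 vs Bolt — 7–12, Bolt advances.
Round 2: Bolt vs Aero — 16–3, Bolt advances.
Round 3: Bolt vs Model T — 9–10, Model T advances.
The agenda winner is Model T.

Model T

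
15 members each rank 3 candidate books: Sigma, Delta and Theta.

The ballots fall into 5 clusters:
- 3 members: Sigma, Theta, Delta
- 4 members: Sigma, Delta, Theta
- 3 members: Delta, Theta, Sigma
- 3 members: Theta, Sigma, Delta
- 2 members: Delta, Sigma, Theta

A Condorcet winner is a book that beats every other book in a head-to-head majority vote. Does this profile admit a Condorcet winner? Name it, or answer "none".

Pairwise majorities:
Sigma vs Delta: Sigma, 10–5.
Sigma–Theta: Sigma 9–6.
Delta–Theta: Delta 9–6.
Sigma beats each of Delta, Theta — Sigma is the Condorcet winner.

Sigma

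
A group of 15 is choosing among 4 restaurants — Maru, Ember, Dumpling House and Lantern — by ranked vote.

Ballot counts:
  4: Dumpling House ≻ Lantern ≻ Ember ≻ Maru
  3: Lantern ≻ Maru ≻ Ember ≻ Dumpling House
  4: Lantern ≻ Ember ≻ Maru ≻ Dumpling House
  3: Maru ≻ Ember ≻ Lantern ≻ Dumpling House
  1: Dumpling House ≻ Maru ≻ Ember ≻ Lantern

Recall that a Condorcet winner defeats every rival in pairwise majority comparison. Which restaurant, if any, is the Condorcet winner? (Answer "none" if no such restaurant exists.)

Lantern

Head-to-head results (15 friends):
Maru vs Ember: Maru preferred on 3+3+1 = 7 ballots; Ember wins 8–7.
Maru vs Dumpling House: 3+4+3 = 10 for Maru, 5 for Dumpling House — Maru by 10–5.
Maru vs Lantern: 3+1 = 4 for Maru, 11 for Lantern — Lantern by 11–4.
Ember vs Dumpling House: 10 to 5, Ember.
Ember vs Lantern: 4 to 11, Lantern.
Dumpling House vs Lantern: 4+1 = 5 for Dumpling House, 10 for Lantern — Lantern by 10–5.
Lantern beats each of Maru, Ember, Dumpling House — Lantern is the Condorcet winner.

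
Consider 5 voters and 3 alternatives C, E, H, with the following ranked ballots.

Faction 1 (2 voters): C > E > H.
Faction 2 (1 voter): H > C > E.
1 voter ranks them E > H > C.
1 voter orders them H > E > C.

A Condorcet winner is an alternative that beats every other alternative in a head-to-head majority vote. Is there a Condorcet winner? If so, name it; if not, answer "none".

Check each pair by majority over 5 ballots:
C vs E: C, 3–2.
C–H: H 3–2.
E vs H: E is ranked higher on 2+1 = 3 ballots, H on 2. E wins 3–2.
No alternative is unbeaten: C loses to H; E loses to C; H loses to E. In particular C > E > H > C is a majority cycle — no Condorcet winner exists.

none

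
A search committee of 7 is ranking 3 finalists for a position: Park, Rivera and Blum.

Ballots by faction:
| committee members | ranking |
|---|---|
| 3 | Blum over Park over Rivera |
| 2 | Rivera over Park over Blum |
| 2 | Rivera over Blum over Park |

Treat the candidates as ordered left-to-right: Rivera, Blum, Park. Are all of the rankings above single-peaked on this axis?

no

Axis positions: Rivera=1, Blum=2, Park=3.
Faction 1 (peak Blum at position 2): ranking walks positions 2-3-1, expanding outward from the peak — single-peaked.
Faction 2: ranking walks positions 1-3-2; Park is ranked above Blum even though Blum lies between Park and the peak Rivera on the axis — preferences dip and rise again. Not single-peaked.
Faction 3 (peak Rivera at position 1): ranking walks positions 1-2-3, expanding outward from the peak — single-peaked.
Faction 2 violates single-peakedness, so the profile is not single-peaked on this axis.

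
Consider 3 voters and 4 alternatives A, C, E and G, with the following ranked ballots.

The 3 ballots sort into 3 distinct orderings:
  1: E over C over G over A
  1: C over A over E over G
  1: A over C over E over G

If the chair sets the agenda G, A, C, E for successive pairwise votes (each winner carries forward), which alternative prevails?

C

Round 1: G vs A — 1–2, A advances.
Round 2: A vs C — 1–2, C advances.
Round 3: C vs E — 2–1, C advances.
C survives the agenda.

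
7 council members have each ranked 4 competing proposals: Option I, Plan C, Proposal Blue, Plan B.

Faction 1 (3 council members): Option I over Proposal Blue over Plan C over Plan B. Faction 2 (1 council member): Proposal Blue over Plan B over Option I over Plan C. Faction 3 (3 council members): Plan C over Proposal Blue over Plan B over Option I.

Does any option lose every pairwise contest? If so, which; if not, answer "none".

Pairwise majorities:
Option I vs Plan C: Option I preferred on 3+1 = 4 ballots; Option I wins 4–3.
Option I vs Proposal Blue: Option I preferred on 3 ballots; Proposal Blue wins 4–3.
Option I–Plan B: Plan B 4–3.
Plan C vs Proposal Blue: Proposal Blue wins 4–3.
Plan C vs Plan B: Plan C is ranked higher on 3+3 = 6 ballots, Plan B on 1. Plan C wins 6–1.
Proposal Blue vs Plan B: 7 to 0, Proposal Blue.
Each option has at least one pairwise win (Option I beats Plan C; Plan C beats Plan B; Proposal Blue beats Option I; Plan B beats Option I) — no Condorcet loser.

none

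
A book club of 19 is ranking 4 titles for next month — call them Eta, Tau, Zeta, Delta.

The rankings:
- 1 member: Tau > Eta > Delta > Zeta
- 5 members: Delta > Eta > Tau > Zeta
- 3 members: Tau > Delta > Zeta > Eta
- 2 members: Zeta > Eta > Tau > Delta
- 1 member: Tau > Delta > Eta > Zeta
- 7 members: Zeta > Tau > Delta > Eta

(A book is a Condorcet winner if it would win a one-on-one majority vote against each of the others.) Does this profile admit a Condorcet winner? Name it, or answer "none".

Check each pair by majority over 19 ballots:
Eta vs Tau: Tau, 12–7.
Eta–Zeta: Zeta 12–7.
Eta–Delta: Delta 16–3.
Tau vs Zeta: Tau, 10–9.
Tau–Delta: Tau 14–5.
Zeta vs Delta: Delta wins 10–9.
Tau wins every pairwise contest, so Tau is the Condorcet winner.

Tau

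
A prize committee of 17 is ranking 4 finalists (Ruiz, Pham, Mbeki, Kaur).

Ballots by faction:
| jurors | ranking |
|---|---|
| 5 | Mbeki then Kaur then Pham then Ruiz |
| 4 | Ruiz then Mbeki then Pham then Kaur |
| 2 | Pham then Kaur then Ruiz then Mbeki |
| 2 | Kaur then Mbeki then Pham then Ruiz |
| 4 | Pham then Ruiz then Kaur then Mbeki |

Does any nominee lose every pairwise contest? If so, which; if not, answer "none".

none

Pairwise majorities:
Ruiz vs Pham: Pham wins 13–4.
Ruiz vs Mbeki: Ruiz, 10–7.
Ruiz vs Kaur: Ruiz is ranked higher on 4+4 = 8 ballots, Kaur on 9. Kaur wins 9–8.
Pham vs Mbeki: 6 to 11, Mbeki.
Pham vs Kaur: Pham, 10–7.
Mbeki–Kaur: Mbeki 9–8.
No nominee is winless: Ruiz beats Mbeki; Pham beats Ruiz; Mbeki beats Pham; Kaur beats Ruiz. There is no Condorcet loser.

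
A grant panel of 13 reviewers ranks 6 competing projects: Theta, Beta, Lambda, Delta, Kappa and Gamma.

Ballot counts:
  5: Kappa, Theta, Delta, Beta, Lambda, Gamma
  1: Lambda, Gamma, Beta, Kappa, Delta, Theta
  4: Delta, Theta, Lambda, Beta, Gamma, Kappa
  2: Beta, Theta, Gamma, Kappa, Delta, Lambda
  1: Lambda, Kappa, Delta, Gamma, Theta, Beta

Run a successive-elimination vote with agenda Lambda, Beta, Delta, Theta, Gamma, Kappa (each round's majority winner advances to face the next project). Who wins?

Kappa

Round 1: Lambda vs Beta — 6–7, Beta advances.
Round 2: Beta vs Delta — 3–10, Delta advances.
Round 3: Delta vs Theta — 6–7, Theta advances.
Round 4: Theta vs Gamma — 11–2, Theta advances.
Round 5: Theta vs Kappa — 6–7, Kappa advances.
The agenda winner is Kappa.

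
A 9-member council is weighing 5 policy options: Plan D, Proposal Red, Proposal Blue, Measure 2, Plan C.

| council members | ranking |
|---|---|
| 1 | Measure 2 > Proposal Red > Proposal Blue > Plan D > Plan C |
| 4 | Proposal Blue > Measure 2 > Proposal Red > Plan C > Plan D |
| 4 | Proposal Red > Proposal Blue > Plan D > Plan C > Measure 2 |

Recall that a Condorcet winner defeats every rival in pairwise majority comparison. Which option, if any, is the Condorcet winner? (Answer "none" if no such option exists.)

Pairwise majorities:
Plan D vs Proposal Red: 0 for Plan D, 9 for Proposal Red — Proposal Red by 9–0.
Plan D vs Proposal Blue: 0 for Plan D, 9 for Proposal Blue — Proposal Blue by 9–0.
Plan D vs Measure 2: 4 for Plan D, 5 for Measure 2 — Measure 2 by 5–4.
Plan D vs Plan C: Plan D preferred on 1+4 = 5 ballots; Plan D wins 5–4.
Proposal Red vs Proposal Blue: Proposal Red, 5–4.
Proposal Red vs Measure 2: Measure 2, 5–4.
Proposal Red vs Plan C: Proposal Red, 9–0.
Proposal Blue vs Measure 2: 8 to 1, Proposal Blue.
Proposal Blue vs Plan C: Proposal Blue, 9–0.
Measure 2 vs Plan C: Measure 2, 5–4.
No option is unbeaten: Plan D loses to Proposal Red; Proposal Red loses to Measure 2; Proposal Blue loses to Proposal Red; Measure 2 loses to Proposal Blue; Plan C loses to Plan D. In particular Proposal Red → Proposal Blue → Measure 2 → Proposal Red is a majority cycle — no Condorcet winner exists.

none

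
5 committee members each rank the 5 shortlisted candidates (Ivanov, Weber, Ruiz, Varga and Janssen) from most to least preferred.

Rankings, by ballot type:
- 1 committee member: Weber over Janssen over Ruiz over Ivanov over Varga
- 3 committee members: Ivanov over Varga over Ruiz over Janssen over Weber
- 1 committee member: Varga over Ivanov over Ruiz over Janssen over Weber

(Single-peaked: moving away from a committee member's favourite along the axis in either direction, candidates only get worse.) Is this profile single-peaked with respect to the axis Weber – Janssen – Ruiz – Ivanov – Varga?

Axis positions: Weber=1, Janssen=2, Ruiz=3, Ivanov=4, Varga=5.
Ballot type 1 (peak Weber at position 1): ranking walks positions 1-2-3-4-5, expanding outward from the peak — single-peaked.
Ballot type 2 (peak Ivanov at position 4): ranking walks positions 4-5-3-2-1, expanding outward from the peak — single-peaked.
Ballot type 3 (peak Varga at position 5): ranking walks positions 5-4-3-2-1, expanding outward from the peak — single-peaked.
Every ranking is single-peaked on this axis.

yes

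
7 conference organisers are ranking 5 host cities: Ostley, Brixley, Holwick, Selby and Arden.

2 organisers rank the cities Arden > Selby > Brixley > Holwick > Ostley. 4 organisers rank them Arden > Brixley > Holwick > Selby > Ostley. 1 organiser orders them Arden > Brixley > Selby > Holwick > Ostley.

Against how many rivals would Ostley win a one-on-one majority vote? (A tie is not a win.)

0

Ostley against each rival (7 organisers):
Ostley vs Brixley: 0 to 7, Brixley.
Ostley vs Holwick: Holwick, 7–0.
Ostley vs Selby: Ostley is ranked higher on 0 ballots, Selby on 7. Selby wins 7–0.
Ostley vs Arden: Arden, 7–0.
Ostley beats no one; loses to Brixley, Holwick, Selby, Arden — 0 pairwise wins.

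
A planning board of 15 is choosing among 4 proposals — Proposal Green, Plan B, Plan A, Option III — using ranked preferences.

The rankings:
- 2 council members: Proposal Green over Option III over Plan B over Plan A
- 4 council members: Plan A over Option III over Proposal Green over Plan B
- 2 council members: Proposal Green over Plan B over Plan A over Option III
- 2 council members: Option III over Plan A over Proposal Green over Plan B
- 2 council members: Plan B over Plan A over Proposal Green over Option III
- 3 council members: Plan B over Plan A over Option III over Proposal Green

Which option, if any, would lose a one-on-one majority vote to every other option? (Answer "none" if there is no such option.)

none

Head-to-head results (15 council members):
Proposal Green vs Plan B: Proposal Green wins 10–5.
Proposal Green vs Plan A: Plan A wins 11–4.
Proposal Green vs Option III: Proposal Green is ranked higher on 2+2+2 = 6 ballots, Option III on 9. Option III wins 9–6.
Plan B vs Plan A: 2+2+2+3 = 9 for Plan B, 6 for Plan A — Plan B by 9–6.
Plan B vs Option III: 2+2+3 = 7 for Plan B, 8 for Option III — Option III by 8–7.
Plan A vs Option III: 11 to 4, Plan A.
No option is winless: Proposal Green beats Plan B; Plan B beats Plan A; Plan A beats Proposal Green; Option III beats Proposal Green. There is no Condorcet loser.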